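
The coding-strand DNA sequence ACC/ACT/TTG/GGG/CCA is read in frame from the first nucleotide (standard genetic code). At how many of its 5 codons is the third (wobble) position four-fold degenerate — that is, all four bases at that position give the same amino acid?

4

Codon 1 ACC (Thr): third position 4-fold.
Codon 2 ACT (Thr): third position 4-fold.
Codon 3 TTG (Leu): third position 2-fold.
Codon 4 GGG (Gly): third position 4-fold.
Codon 5 CCA (Pro): third position 4-fold.
Four-fold degenerate third positions: 4.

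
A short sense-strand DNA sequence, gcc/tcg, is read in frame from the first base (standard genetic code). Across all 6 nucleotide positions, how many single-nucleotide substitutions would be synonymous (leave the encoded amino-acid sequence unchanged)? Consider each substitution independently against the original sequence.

6

Codon 1 (GCC, Ala): 3 synonymous substitutions.
Codon 2 (TCG, Ser): 3 synonymous substitutions.
Total: 3 + 3 = 6.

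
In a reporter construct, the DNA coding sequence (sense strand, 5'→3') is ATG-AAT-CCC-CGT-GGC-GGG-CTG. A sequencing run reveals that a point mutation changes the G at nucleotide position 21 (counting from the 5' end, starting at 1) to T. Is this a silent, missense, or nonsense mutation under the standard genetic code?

Position 21 falls in codon 7: CTG → Leu.
After the substitution the codon is CTT → Leu.
Both encode Leu, so the change is synonymous.

silent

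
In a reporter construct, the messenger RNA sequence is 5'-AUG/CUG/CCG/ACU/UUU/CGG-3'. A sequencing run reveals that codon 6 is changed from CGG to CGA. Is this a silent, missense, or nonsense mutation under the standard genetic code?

silent

Position 18 falls in codon 6: CGG → Arg.
After the substitution the codon is CGA → Arg.
Both encode Arg, so the change is synonymous.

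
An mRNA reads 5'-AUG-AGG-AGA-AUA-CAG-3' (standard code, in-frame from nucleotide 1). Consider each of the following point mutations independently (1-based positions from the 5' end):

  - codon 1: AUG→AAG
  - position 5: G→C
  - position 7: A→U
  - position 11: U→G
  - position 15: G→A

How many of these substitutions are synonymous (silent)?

1

Codon 1: AUG (Met) → AAG (Lys) — missense.
Codon 2: AGG (Arg) → ACG (Thr) — missense.
Codon 3: AGA (Arg) → UGA (Stop) — nonsense.
Codon 4: AUA (Ile) → AGA (Arg) — missense.
Codon 5: CAG (Gln) → CAA (Gln) — synonymous.
Synonymous: 1 of 5.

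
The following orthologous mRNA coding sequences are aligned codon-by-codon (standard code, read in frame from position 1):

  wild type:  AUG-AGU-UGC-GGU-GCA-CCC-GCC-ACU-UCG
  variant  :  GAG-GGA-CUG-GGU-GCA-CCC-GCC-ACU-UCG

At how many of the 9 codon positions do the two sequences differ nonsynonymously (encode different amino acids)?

Codon 1: AUG Met / GAG Glu — nonsynonymous.
Codon 2: AGU Ser / GGA Gly — nonsynonymous.
Codon 3: UGC Cys / CUG Leu — nonsynonymous.
Codon 4: GGU Gly / GGU Gly — identical.
Codon 5: GCA Ala / GCA Ala — identical.
Codon 6: CCC Pro / CCC Pro — identical.
Codon 7: GCC Ala / GCC Ala — identical.
Codon 8: ACU Thr / ACU Thr — identical.
Codon 9: UCG Ser / UCG Ser — identical.
Nonsynonymous differences: 3.

3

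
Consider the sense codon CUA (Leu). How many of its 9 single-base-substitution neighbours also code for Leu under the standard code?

Position 1: UUA → 1 synonymous.
Position 2: none → 0 synonymous.
Position 3: CUU, CUC, CUG → 3 synonymous.
Total: 1 + 0 + 3 = 4.

4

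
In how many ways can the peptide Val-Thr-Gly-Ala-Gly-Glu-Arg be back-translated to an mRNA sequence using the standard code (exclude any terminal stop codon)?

Val: 4 codons.
Thr: 4 codons.
Gly: 4 codons.
Ala: 4 codons.
Gly: 4 codons.
Glu: 2 codons.
Arg: 6 codons.
4 × 4 × 4 × 4 × 4 × 2 × 6 = 12288.

12288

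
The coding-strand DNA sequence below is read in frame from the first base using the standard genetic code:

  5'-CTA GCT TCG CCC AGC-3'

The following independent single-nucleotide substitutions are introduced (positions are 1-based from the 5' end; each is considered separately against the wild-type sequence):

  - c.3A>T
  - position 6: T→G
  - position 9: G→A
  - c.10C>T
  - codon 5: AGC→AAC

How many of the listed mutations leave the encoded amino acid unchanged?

3

Codon 1: CTA (Leu) → CTT (Leu) — synonymous.
Codon 2: GCT (Ala) → GCG (Ala) — synonymous.
Codon 3: TCG (Ser) → TCA (Ser) — synonymous.
Codon 4: CCC (Pro) → TCC (Ser) — missense.
Codon 5: AGC (Ser) → AAC (Asn) — missense.
Synonymous: 3 of 5.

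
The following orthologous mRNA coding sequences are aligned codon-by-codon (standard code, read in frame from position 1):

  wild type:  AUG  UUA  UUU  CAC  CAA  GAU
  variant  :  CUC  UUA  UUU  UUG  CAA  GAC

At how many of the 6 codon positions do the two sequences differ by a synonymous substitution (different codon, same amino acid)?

Codon 1: AUG Met / CUC Leu — nonsynonymous.
Codon 2: UUA Leu / UUA Leu — identical.
Codon 3: UUU Phe / UUU Phe — identical.
Codon 4: CAC His / UUG Leu — nonsynonymous.
Codon 5: CAA Gln / CAA Gln — identical.
Codon 6: GAU Asp / GAC Asp — synonymous.
Synonymous differences: 1.

1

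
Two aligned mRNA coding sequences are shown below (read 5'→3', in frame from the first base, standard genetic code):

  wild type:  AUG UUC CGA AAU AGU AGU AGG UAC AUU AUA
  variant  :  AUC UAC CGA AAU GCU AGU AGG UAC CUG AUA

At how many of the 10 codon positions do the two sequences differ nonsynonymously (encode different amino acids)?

4

Codon 1: AUG Met / AUC Ile — nonsynonymous.
Codon 2: UUC Phe / UAC Tyr — nonsynonymous.
Codon 3: CGA Arg / CGA Arg — identical.
Codon 4: AAU Asn / AAU Asn — identical.
Codon 5: AGU Ser / GCU Ala — nonsynonymous.
Codon 6: AGU Ser / AGU Ser — identical.
Codon 7: AGG Arg / AGG Arg — identical.
Codon 8: UAC Tyr / UAC Tyr — identical.
Codon 9: AUU Ile / CUG Leu — nonsynonymous.
Codon 10: AUA Ile / AUA Ile — identical.
Nonsynonymous differences: 4.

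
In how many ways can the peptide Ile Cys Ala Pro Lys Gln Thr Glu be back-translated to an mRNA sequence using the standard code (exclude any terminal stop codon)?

Ile: 3 codons.
Cys: 2 codons.
Ala: 4 codons.
Pro: 4 codons.
Lys: 2 codons.
Gln: 2 codons.
Thr: 4 codons.
Glu: 2 codons.
3 × 2 × 4 × 4 × 2 × 2 × 4 × 2 = 3072.

3072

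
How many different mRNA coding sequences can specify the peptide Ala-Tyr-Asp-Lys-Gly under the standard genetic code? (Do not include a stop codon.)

Ala: 4 codons.
Tyr: 2 codons.
Asp: 2 codons.
Lys: 2 codons.
Gly: 4 codons.
4 × 2 × 2 × 2 × 4 = 128.

128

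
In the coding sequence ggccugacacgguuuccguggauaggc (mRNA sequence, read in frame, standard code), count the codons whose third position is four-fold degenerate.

6

Codon 1 GGC (Gly): third position 4-fold.
Codon 2 CUG (Leu): third position 4-fold.
Codon 3 ACA (Thr): third position 4-fold.
Codon 4 CGG (Arg): third position 4-fold.
Codon 5 UUU (Phe): third position 2-fold.
Codon 6 CCG (Pro): third position 4-fold.
Codon 7 UGG (Trp): third position 1-fold.
Codon 8 AUA (Ile): third position 3-fold.
Codon 9 GGC (Gly): third position 4-fold.
Four-fold degenerate third positions: 6.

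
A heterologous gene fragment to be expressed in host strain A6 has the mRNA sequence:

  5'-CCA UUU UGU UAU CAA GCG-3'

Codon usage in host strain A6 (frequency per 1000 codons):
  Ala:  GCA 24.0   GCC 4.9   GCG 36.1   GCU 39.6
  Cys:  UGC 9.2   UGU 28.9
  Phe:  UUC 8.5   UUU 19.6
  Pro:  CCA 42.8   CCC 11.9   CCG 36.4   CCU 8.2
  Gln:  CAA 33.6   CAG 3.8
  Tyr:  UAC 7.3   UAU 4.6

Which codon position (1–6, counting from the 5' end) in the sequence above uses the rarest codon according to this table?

Codon 1 CCA (Pro): 42.8 per 1000.
Codon 2 UUU (Phe): 19.6 per 1000.
Codon 3 UGU (Cys): 28.9 per 1000.
Codon 4 UAU (Tyr): 4.6 per 1000.
Codon 5 CAA (Gln): 33.6 per 1000.
Codon 6 GCG (Ala): 36.1 per 1000.
Lowest frequency is 4.6 at codon 4.

4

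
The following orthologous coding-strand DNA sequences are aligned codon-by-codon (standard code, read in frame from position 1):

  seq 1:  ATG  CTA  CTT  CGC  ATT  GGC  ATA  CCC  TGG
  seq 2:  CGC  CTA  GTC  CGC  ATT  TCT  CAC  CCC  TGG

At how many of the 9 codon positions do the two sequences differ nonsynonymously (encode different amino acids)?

Codon 1: ATG Met / CGC Arg — nonsynonymous.
Codon 2: CTA Leu / CTA Leu — identical.
Codon 3: CTT Leu / GTC Val — nonsynonymous.
Codon 4: CGC Arg / CGC Arg — identical.
Codon 5: ATT Ile / ATT Ile — identical.
Codon 6: GGC Gly / TCT Ser — nonsynonymous.
Codon 7: ATA Ile / CAC His — nonsynonymous.
Codon 8: CCC Pro / CCC Pro — identical.
Codon 9: TGG Trp / TGG Trp — identical.
Nonsynonymous differences: 4.

4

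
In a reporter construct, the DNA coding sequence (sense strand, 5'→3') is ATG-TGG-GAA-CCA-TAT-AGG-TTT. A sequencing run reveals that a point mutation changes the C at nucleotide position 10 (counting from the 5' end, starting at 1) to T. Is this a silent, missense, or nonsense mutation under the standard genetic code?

missense

Position 10 falls in codon 4: CCA → Pro.
After the substitution the codon is TCA → Ser.
Pro ≠ Ser, so this is a missense mutation.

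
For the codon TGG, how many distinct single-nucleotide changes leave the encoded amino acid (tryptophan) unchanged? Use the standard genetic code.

0

Position 1: none → 0 synonymous.
Position 2: none → 0 synonymous.
Position 3: none → 0 synonymous.
Total: 0 + 0 + 0 = 0.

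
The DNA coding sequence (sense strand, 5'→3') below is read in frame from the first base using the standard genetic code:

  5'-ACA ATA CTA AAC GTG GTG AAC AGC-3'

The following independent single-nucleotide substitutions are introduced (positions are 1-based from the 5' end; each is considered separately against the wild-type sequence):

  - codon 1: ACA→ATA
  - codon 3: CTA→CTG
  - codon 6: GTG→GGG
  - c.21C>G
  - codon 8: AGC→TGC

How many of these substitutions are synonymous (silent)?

Codon 1: ACA (Thr) → ATA (Ile) — missense.
Codon 3: CTA (Leu) → CTG (Leu) — synonymous.
Codon 6: GTG (Val) → GGG (Gly) — missense.
Codon 7: AAC (Asn) → AAG (Lys) — missense.
Codon 8: AGC (Ser) → TGC (Cys) — missense.
Synonymous: 1 of 5.

1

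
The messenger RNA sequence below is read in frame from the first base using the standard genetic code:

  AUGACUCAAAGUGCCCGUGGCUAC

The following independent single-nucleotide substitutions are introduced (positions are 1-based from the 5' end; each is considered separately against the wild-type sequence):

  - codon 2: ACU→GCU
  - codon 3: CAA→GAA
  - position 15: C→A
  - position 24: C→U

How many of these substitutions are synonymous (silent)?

Codon 2: ACU (Thr) → GCU (Ala) — missense.
Codon 3: CAA (Gln) → GAA (Glu) — missense.
Codon 5: GCC (Ala) → GCA (Ala) — synonymous.
Codon 8: UAC (Tyr) → UAU (Tyr) — synonymous.
Synonymous: 2 of 4.

2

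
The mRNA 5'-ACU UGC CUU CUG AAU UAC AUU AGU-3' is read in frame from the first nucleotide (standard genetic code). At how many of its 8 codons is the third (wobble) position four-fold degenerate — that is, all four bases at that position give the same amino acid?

Codon 1 ACU (Thr): third position 4-fold.
Codon 2 UGC (Cys): third position 2-fold.
Codon 3 CUU (Leu): third position 4-fold.
Codon 4 CUG (Leu): third position 4-fold.
Codon 5 AAU (Asn): third position 2-fold.
Codon 6 UAC (Tyr): third position 2-fold.
Codon 7 AUU (Ile): third position 3-fold.
Codon 8 AGU (Ser): third position 2-fold.
Four-fold degenerate third positions: 3.

3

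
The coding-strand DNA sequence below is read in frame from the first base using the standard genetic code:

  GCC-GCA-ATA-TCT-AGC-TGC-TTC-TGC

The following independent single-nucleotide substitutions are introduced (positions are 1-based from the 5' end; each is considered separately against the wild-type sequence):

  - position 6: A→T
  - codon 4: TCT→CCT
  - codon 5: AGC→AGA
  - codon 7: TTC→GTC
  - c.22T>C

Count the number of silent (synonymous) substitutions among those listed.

Codon 2: GCA (Ala) → GCT (Ala) — synonymous.
Codon 4: TCT (Ser) → CCT (Pro) — missense.
Codon 5: AGC (Ser) → AGA (Arg) — missense.
Codon 7: TTC (Phe) → GTC (Val) — missense.
Codon 8: TGC (Cys) → CGC (Arg) — missense.
Synonymous: 1 of 5.

1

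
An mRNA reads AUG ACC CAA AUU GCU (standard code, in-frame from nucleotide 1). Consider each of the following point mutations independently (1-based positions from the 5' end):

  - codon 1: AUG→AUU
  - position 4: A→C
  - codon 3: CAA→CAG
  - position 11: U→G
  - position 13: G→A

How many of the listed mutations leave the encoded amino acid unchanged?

1

Codon 1: AUG (Met) → AUU (Ile) — missense.
Codon 2: ACC (Thr) → CCC (Pro) — missense.
Codon 3: CAA (Gln) → CAG (Gln) — synonymous.
Codon 4: AUU (Ile) → AGU (Ser) — missense.
Codon 5: GCU (Ala) → ACU (Thr) — missense.
Synonymous: 1 of 5.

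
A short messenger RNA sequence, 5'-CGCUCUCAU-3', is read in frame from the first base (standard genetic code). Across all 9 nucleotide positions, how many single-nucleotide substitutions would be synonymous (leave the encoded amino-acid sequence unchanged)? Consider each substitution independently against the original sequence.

Codon 1 (CGC, Arg): 3 synonymous substitutions.
Codon 2 (UCU, Ser): 3 synonymous substitutions.
Codon 3 (CAU, His): 1 synonymous substitution.
Total: 3 + 3 + 1 = 7.

7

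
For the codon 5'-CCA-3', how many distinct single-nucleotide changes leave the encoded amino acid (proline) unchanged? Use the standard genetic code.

Position 1: none → 0 synonymous.
Position 2: none → 0 synonymous.
Position 3: CCT, CCC, CCG → 3 synonymous.
Total: 0 + 0 + 3 = 3.

3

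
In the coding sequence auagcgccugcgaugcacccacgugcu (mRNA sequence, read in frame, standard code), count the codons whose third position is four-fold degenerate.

6

Codon 1 AUA (Ile): third position 3-fold.
Codon 2 GCG (Ala): third position 4-fold.
Codon 3 CCU (Pro): third position 4-fold.
Codon 4 GCG (Ala): third position 4-fold.
Codon 5 AUG (Met): third position 1-fold.
Codon 6 CAC (His): third position 2-fold.
Codon 7 CCA (Pro): third position 4-fold.
Codon 8 CGU (Arg): third position 4-fold.
Codon 9 GCU (Ala): third position 4-fold.
Four-fold degenerate third positions: 6.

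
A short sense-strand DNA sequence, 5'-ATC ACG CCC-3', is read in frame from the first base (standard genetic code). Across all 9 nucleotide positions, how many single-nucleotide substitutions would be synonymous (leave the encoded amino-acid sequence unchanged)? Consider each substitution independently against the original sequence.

Codon 1 (ATC, Ile): 2 synonymous substitutions.
Codon 2 (ACG, Thr): 3 synonymous substitutions.
Codon 3 (CCC, Pro): 3 synonymous substitutions.
Total: 2 + 3 + 3 = 8.

8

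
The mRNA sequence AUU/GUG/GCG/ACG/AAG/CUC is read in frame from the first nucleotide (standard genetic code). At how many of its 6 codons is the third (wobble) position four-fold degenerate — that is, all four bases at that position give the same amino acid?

Codon 1 AUU (Ile): third position 3-fold.
Codon 2 GUG (Val): third position 4-fold.
Codon 3 GCG (Ala): third position 4-fold.
Codon 4 ACG (Thr): third position 4-fold.
Codon 5 AAG (Lys): third position 2-fold.
Codon 6 CUC (Leu): third position 4-fold.
Four-fold degenerate third positions: 4.

4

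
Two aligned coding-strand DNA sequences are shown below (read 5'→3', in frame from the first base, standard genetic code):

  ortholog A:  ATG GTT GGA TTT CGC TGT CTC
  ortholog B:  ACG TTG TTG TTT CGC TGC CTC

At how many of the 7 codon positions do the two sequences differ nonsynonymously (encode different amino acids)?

3

Codon 1: ATG Met / ACG Thr — nonsynonymous.
Codon 2: GTT Val / TTG Leu — nonsynonymous.
Codon 3: GGA Gly / TTG Leu — nonsynonymous.
Codon 4: TTT Phe / TTT Phe — identical.
Codon 5: CGC Arg / CGC Arg — identical.
Codon 6: TGT Cys / TGC Cys — synonymous.
Codon 7: CTC Leu / CTC Leu — identical.
Nonsynonymous differences: 3.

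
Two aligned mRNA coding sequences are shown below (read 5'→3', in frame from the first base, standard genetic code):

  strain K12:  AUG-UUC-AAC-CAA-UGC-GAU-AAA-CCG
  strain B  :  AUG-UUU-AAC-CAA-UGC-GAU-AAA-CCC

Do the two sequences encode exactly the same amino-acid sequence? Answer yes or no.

Codon 1: AUG Met / AUG Met — identical.
Codon 2: UUC Phe / UUU Phe — synonymous.
Codon 3: AAC Asn / AAC Asn — identical.
Codon 4: CAA Gln / CAA Gln — identical.
Codon 5: UGC Cys / UGC Cys — identical.
Codon 6: GAU Asp / GAU Asp — identical.
Codon 7: AAA Lys / AAA Lys — identical.
Codon 8: CCG Pro / CCC Pro — synonymous.
Nonsynonymous differences: 0 → same protein.

yes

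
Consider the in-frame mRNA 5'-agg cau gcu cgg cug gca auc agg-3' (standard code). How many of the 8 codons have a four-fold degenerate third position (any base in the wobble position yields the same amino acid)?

4

Codon 1 AGG (Arg): third position 2-fold.
Codon 2 CAU (His): third position 2-fold.
Codon 3 GCU (Ala): third position 4-fold.
Codon 4 CGG (Arg): third position 4-fold.
Codon 5 CUG (Leu): third position 4-fold.
Codon 6 GCA (Ala): third position 4-fold.
Codon 7 AUC (Ile): third position 3-fold.
Codon 8 AGG (Arg): third position 2-fold.
Four-fold degenerate third positions: 4.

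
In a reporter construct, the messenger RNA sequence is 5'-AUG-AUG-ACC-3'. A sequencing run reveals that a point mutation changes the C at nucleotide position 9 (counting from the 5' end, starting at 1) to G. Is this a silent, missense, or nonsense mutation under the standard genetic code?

Position 9 falls in codon 3: ACC → Thr.
After the substitution the codon is ACG → Thr.
Both encode Thr, so the change is synonymous.

silent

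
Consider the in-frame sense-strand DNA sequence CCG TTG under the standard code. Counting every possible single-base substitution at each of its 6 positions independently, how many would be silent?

Codon 1 (CCG, Pro): 3 synonymous substitutions.
Codon 2 (TTG, Leu): 2 synonymous substitutions.
Total: 3 + 2 = 5.

5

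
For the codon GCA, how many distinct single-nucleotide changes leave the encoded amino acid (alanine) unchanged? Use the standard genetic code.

Position 1: none → 0 synonymous.
Position 2: none → 0 synonymous.
Position 3: GCU, GCC, GCG → 3 synonymous.
Total: 0 + 0 + 3 = 3.

3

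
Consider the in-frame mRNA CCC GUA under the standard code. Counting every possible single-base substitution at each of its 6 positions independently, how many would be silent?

Codon 1 (CCC, Pro): 3 synonymous substitutions.
Codon 2 (GUA, Val): 3 synonymous substitutions.
Total: 3 + 3 = 6.

6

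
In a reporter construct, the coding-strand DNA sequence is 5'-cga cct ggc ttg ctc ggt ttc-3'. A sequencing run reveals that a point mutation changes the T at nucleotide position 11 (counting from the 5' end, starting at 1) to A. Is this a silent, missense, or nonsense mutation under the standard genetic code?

nonsense

Position 11 falls in codon 4: TTG → Leu.
After the substitution the codon is TAG → Stop.
The new codon is a stop codon, so this is a nonsense mutation.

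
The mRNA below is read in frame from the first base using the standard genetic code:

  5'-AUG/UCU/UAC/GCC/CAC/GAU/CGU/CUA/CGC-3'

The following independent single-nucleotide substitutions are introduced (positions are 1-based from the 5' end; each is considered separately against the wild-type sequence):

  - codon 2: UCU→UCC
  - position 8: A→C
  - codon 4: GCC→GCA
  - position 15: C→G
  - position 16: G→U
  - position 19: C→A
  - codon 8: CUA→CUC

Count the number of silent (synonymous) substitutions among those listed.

3

Codon 2: UCU (Ser) → UCC (Ser) — synonymous.
Codon 3: UAC (Tyr) → UCC (Ser) — missense.
Codon 4: GCC (Ala) → GCA (Ala) — synonymous.
Codon 5: CAC (His) → CAG (Gln) — missense.
Codon 6: GAU (Asp) → UAU (Tyr) — missense.
Codon 7: CGU (Arg) → AGU (Ser) — missense.
Codon 8: CUA (Leu) → CUC (Leu) — synonymous.
Synonymous: 3 of 7.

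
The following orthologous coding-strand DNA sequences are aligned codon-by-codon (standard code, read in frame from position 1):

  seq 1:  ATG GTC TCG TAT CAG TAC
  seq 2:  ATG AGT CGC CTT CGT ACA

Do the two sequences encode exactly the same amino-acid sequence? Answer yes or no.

Codon 1: ATG Met / ATG Met — identical.
Codon 2: GTC Val / AGT Ser — nonsynonymous.
Codon 3: TCG Ser / CGC Arg — nonsynonymous.
Codon 4: TAT Tyr / CTT Leu — nonsynonymous.
Codon 5: CAG Gln / CGT Arg — nonsynonymous.
Codon 6: TAC Tyr / ACA Thr — nonsynonymous.
Nonsynonymous differences: 5 → different protein.

no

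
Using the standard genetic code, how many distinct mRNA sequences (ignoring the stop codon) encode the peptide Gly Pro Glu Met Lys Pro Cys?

512

Gly: 4 codons.
Pro: 4 codons.
Glu: 2 codons.
Met: 1 codon.
Lys: 2 codons.
Pro: 4 codons.
Cys: 2 codons.
4 × 4 × 2 × 1 × 2 × 4 × 2 = 512.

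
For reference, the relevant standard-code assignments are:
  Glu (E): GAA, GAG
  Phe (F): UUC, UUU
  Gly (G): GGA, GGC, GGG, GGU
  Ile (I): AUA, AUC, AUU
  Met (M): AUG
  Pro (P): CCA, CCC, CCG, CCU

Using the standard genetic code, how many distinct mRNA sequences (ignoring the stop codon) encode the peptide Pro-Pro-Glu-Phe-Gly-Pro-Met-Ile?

3072

Pro: 4 codons.
Pro: 4 codons.
Glu: 2 codons.
Phe: 2 codons.
Gly: 4 codons.
Pro: 4 codons.
Met: 1 codon.
Ile: 3 codons.
4 × 4 × 2 × 2 × 4 × 4 × 1 × 3 = 3072.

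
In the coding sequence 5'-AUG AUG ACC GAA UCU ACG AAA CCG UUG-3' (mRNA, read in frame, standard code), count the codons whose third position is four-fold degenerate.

Codon 1 AUG (Met): third position 1-fold.
Codon 2 AUG (Met): third position 1-fold.
Codon 3 ACC (Thr): third position 4-fold.
Codon 4 GAA (Glu): third position 2-fold.
Codon 5 UCU (Ser): third position 4-fold.
Codon 6 ACG (Thr): third position 4-fold.
Codon 7 AAA (Lys): third position 2-fold.
Codon 8 CCG (Pro): third position 4-fold.
Codon 9 UUG (Leu): third position 2-fold.
Four-fold degenerate third positions: 4.

4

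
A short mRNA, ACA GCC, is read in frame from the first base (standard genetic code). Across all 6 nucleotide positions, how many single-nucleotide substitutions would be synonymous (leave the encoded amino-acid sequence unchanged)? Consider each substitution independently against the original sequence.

Codon 1 (ACA, Thr): 3 synonymous substitutions.
Codon 2 (GCC, Ala): 3 synonymous substitutions.
Total: 3 + 3 = 6.

6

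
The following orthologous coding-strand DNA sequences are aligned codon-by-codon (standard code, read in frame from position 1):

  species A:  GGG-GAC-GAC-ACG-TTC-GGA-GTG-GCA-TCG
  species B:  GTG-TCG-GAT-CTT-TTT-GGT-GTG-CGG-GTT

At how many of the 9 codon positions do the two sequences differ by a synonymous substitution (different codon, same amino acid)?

Codon 1: GGG Gly / GTG Val — nonsynonymous.
Codon 2: GAC Asp / TCG Ser — nonsynonymous.
Codon 3: GAC Asp / GAT Asp — synonymous.
Codon 4: ACG Thr / CTT Leu — nonsynonymous.
Codon 5: TTC Phe / TTT Phe — synonymous.
Codon 6: GGA Gly / GGT Gly — synonymous.
Codon 7: GTG Val / GTG Val — identical.
Codon 8: GCA Ala / CGG Arg — nonsynonymous.
Codon 9: TCG Ser / GTT Val — nonsynonymous.
Synonymous differences: 3.

3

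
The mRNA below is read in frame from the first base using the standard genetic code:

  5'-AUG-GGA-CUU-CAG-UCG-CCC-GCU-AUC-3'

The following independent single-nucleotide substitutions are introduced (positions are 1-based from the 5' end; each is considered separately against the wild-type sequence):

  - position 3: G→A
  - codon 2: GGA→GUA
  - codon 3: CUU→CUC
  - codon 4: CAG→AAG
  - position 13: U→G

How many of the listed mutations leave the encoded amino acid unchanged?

Codon 1: AUG (Met) → AUA (Ile) — missense.
Codon 2: GGA (Gly) → GUA (Val) — missense.
Codon 3: CUU (Leu) → CUC (Leu) — synonymous.
Codon 4: CAG (Gln) → AAG (Lys) — missense.
Codon 5: UCG (Ser) → GCG (Ala) — missense.
Synonymous: 1 of 5.

1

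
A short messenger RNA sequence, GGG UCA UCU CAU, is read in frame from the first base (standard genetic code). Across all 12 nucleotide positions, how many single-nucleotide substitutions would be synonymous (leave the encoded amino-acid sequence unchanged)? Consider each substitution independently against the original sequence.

Codon 1 (GGG, Gly): 3 synonymous substitutions.
Codon 2 (UCA, Ser): 3 synonymous substitutions.
Codon 3 (UCU, Ser): 3 synonymous substitutions.
Codon 4 (CAU, His): 1 synonymous substitution.
Total: 3 + 3 + 3 + 1 = 10.

10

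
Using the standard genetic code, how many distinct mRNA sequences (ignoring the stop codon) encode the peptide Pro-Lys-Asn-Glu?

Pro: 4 codons.
Lys: 2 codons.
Asn: 2 codons.
Glu: 2 codons.
4 × 2 × 2 × 2 = 32.

32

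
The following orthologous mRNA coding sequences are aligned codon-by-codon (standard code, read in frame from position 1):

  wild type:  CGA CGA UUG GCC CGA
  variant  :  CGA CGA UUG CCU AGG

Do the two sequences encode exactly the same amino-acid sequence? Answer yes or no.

Codon 1: CGA Arg / CGA Arg — identical.
Codon 2: CGA Arg / CGA Arg — identical.
Codon 3: UUG Leu / UUG Leu — identical.
Codon 4: GCC Ala / CCU Pro — nonsynonymous.
Codon 5: CGA Arg / AGG Arg — synonymous.
Nonsynonymous differences: 1 → different protein.

no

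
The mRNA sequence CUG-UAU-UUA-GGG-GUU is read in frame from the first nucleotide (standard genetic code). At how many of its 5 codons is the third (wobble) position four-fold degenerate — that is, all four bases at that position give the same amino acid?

Codon 1 CUG (Leu): third position 4-fold.
Codon 2 UAU (Tyr): third position 2-fold.
Codon 3 UUA (Leu): third position 2-fold.
Codon 4 GGG (Gly): third position 4-fold.
Codon 5 GUU (Val): third position 4-fold.
Four-fold degenerate third positions: 3.

3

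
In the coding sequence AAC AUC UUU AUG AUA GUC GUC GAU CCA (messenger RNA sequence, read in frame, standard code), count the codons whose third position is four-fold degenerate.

Codon 1 AAC (Asn): third position 2-fold.
Codon 2 AUC (Ile): third position 3-fold.
Codon 3 UUU (Phe): third position 2-fold.
Codon 4 AUG (Met): third position 1-fold.
Codon 5 AUA (Ile): third position 3-fold.
Codon 6 GUC (Val): third position 4-fold.
Codon 7 GUC (Val): third position 4-fold.
Codon 8 GAU (Asp): third position 2-fold.
Codon 9 CCA (Pro): third position 4-fold.
Four-fold degenerate third positions: 3.

3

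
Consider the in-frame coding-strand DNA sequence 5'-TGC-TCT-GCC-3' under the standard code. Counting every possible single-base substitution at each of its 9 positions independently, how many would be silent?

7

Codon 1 (TGC, Cys): 1 synonymous substitution.
Codon 2 (TCT, Ser): 3 synonymous substitutions.
Codon 3 (GCC, Ala): 3 synonymous substitutions.
Total: 1 + 3 + 3 = 7.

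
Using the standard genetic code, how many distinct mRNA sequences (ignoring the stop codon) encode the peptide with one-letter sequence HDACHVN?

512

His: 2 codons.
Asp: 2 codons.
Ala: 4 codons.
Cys: 2 codons.
His: 2 codons.
Val: 4 codons.
Asn: 2 codons.
2 × 2 × 4 × 2 × 2 × 4 × 2 = 512.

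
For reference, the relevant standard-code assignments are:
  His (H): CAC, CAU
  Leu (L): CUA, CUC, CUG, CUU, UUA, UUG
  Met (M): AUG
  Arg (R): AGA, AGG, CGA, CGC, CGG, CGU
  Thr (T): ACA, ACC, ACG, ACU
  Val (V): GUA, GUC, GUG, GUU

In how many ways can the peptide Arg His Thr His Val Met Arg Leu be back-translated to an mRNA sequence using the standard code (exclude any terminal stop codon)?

13824

Arg: 6 codons.
His: 2 codons.
Thr: 4 codons.
His: 2 codons.
Val: 4 codons.
Met: 1 codon.
Arg: 6 codons.
Leu: 6 codons.
6 × 2 × 4 × 2 × 4 × 1 × 6 × 6 = 13824.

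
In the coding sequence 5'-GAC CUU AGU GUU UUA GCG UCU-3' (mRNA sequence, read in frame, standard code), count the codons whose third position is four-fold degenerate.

Codon 1 GAC (Asp): third position 2-fold.
Codon 2 CUU (Leu): third position 4-fold.
Codon 3 AGU (Ser): third position 2-fold.
Codon 4 GUU (Val): third position 4-fold.
Codon 5 UUA (Leu): third position 2-fold.
Codon 6 GCG (Ala): third position 4-fold.
Codon 7 UCU (Ser): third position 4-fold.
Four-fold degenerate third positions: 4.

4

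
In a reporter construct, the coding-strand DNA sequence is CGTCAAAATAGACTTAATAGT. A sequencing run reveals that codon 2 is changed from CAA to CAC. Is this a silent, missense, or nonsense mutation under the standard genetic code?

missense

Position 6 falls in codon 2: CAA → Gln.
After the substitution the codon is CAC → His.
Gln ≠ His, so this is a missense mutation.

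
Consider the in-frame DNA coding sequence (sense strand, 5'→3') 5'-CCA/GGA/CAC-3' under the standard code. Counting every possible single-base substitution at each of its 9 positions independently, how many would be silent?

Codon 1 (CCA, Pro): 3 synonymous substitutions.
Codon 2 (GGA, Gly): 3 synonymous substitutions.
Codon 3 (CAC, His): 1 synonymous substitution.
Total: 3 + 3 + 1 = 7.

7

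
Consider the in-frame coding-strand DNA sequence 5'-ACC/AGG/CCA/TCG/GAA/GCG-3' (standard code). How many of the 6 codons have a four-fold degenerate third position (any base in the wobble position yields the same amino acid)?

4

Codon 1 ACC (Thr): third position 4-fold.
Codon 2 AGG (Arg): third position 2-fold.
Codon 3 CCA (Pro): third position 4-fold.
Codon 4 TCG (Ser): third position 4-fold.
Codon 5 GAA (Glu): third position 2-fold.
Codon 6 GCG (Ala): third position 4-fold.
Four-fold degenerate third positions: 4.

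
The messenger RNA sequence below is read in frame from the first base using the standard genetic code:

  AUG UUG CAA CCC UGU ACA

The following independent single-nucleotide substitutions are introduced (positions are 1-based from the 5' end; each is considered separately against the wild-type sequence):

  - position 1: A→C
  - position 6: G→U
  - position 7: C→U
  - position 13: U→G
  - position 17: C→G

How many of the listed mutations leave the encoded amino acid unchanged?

0

Codon 1: AUG (Met) → CUG (Leu) — missense.
Codon 2: UUG (Leu) → UUU (Phe) — missense.
Codon 3: CAA (Gln) → UAA (Stop) — nonsense.
Codon 5: UGU (Cys) → GGU (Gly) — missense.
Codon 6: ACA (Thr) → AGA (Arg) — missense.
Synonymous: 0 of 5.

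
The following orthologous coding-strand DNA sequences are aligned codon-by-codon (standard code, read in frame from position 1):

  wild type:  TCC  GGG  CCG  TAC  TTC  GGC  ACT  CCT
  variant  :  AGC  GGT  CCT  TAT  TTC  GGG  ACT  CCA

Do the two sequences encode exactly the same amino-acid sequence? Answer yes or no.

Codon 1: TCC Ser / AGC Ser — synonymous.
Codon 2: GGG Gly / GGT Gly — synonymous.
Codon 3: CCG Pro / CCT Pro — synonymous.
Codon 4: TAC Tyr / TAT Tyr — synonymous.
Codon 5: TTC Phe / TTC Phe — identical.
Codon 6: GGC Gly / GGG Gly — synonymous.
Codon 7: ACT Thr / ACT Thr — identical.
Codon 8: CCT Pro / CCA Pro — synonymous.
Nonsynonymous differences: 0 → same protein.

yes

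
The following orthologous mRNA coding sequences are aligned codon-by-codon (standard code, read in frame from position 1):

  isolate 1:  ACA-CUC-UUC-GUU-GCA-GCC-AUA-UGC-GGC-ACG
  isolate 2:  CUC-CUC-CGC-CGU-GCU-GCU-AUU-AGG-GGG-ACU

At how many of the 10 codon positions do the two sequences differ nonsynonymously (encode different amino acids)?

4

Codon 1: ACA Thr / CUC Leu — nonsynonymous.
Codon 2: CUC Leu / CUC Leu — identical.
Codon 3: UUC Phe / CGC Arg — nonsynonymous.
Codon 4: GUU Val / CGU Arg — nonsynonymous.
Codon 5: GCA Ala / GCU Ala — synonymous.
Codon 6: GCC Ala / GCU Ala — synonymous.
Codon 7: AUA Ile / AUU Ile — synonymous.
Codon 8: UGC Cys / AGG Arg — nonsynonymous.
Codon 9: GGC Gly / GGG Gly — synonymous.
Codon 10: ACG Thr / ACU Thr — synonymous.
Nonsynonymous differences: 4.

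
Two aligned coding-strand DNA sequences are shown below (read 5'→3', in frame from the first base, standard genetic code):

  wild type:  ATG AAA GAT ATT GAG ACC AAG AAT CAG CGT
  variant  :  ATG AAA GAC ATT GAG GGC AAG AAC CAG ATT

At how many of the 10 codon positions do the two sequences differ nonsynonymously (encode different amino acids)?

Codon 1: ATG Met / ATG Met — identical.
Codon 2: AAA Lys / AAA Lys — identical.
Codon 3: GAT Asp / GAC Asp — synonymous.
Codon 4: ATT Ile / ATT Ile — identical.
Codon 5: GAG Glu / GAG Glu — identical.
Codon 6: ACC Thr / GGC Gly — nonsynonymous.
Codon 7: AAG Lys / AAG Lys — identical.
Codon 8: AAT Asn / AAC Asn — synonymous.
Codon 9: CAG Gln / CAG Gln — identical.
Codon 10: CGT Arg / ATT Ile — nonsynonymous.
Nonsynonymous differences: 2.

2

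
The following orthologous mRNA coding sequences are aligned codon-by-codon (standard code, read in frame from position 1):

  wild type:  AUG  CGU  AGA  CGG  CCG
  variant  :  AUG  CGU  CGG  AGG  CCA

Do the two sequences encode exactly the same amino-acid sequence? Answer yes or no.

Codon 1: AUG Met / AUG Met — identical.
Codon 2: CGU Arg / CGU Arg — identical.
Codon 3: AGA Arg / CGG Arg — synonymous.
Codon 4: CGG Arg / AGG Arg — synonymous.
Codon 5: CCG Pro / CCA Pro — synonymous.
Nonsynonymous differences: 0 → same protein.

yes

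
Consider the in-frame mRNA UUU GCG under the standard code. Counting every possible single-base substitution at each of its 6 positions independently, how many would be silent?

Codon 1 (UUU, Phe): 1 synonymous substitution.
Codon 2 (GCG, Ala): 3 synonymous substitutions.
Total: 1 + 3 = 4.

4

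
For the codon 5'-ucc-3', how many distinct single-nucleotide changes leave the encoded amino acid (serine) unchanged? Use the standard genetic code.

Position 1: none → 0 synonymous.
Position 2: none → 0 synonymous.
Position 3: UCU, UCA, UCG → 3 synonymous.
Total: 0 + 0 + 3 = 3.

3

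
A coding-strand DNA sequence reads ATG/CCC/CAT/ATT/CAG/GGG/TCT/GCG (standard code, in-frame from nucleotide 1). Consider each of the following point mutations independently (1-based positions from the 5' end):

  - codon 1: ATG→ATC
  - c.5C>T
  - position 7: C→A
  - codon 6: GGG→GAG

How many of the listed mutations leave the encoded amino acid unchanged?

Codon 1: ATG (Met) → ATC (Ile) — missense.
Codon 2: CCC (Pro) → CTC (Leu) — missense.
Codon 3: CAT (His) → AAT (Asn) — missense.
Codon 6: GGG (Gly) → GAG (Glu) — missense.
Synonymous: 0 of 4.

0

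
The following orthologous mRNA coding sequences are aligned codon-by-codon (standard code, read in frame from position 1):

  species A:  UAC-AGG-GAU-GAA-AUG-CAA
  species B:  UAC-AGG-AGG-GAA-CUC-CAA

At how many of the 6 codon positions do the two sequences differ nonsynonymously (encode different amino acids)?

2

Codon 1: UAC Tyr / UAC Tyr — identical.
Codon 2: AGG Arg / AGG Arg — identical.
Codon 3: GAU Asp / AGG Arg — nonsynonymous.
Codon 4: GAA Glu / GAA Glu — identical.
Codon 5: AUG Met / CUC Leu — nonsynonymous.
Codon 6: CAA Gln / CAA Gln — identical.
Nonsynonymous differences: 2.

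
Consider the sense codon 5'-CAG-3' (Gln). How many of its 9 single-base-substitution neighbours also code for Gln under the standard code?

Position 1: none → 0 synonymous.
Position 2: none → 0 synonymous.
Position 3: CAA → 1 synonymous.
Total: 0 + 0 + 1 = 1.

1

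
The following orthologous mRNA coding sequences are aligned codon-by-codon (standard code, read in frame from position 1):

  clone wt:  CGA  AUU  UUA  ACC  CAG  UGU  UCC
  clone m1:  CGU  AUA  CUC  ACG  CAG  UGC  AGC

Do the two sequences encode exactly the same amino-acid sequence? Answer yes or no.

Codon 1: CGA Arg / CGU Arg — synonymous.
Codon 2: AUU Ile / AUA Ile — synonymous.
Codon 3: UUA Leu / CUC Leu — synonymous.
Codon 4: ACC Thr / ACG Thr — synonymous.
Codon 5: CAG Gln / CAG Gln — identical.
Codon 6: UGU Cys / UGC Cys — synonymous.
Codon 7: UCC Ser / AGC Ser — synonymous.
Nonsynonymous differences: 0 → same protein.

yes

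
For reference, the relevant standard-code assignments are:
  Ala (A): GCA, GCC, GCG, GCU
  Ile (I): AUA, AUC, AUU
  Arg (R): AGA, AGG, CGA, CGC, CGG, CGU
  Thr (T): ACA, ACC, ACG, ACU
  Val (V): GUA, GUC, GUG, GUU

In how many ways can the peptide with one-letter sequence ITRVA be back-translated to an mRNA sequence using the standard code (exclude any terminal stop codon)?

1152

Ile: 3 codons.
Thr: 4 codons.
Arg: 6 codons.
Val: 4 codons.
Ala: 4 codons.
3 × 4 × 6 × 4 × 4 = 1152.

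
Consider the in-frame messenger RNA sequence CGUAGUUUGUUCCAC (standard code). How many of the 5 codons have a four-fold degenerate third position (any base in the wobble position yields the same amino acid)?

Codon 1 CGU (Arg): third position 4-fold.
Codon 2 AGU (Ser): third position 2-fold.
Codon 3 UUG (Leu): third position 2-fold.
Codon 4 UUC (Phe): third position 2-fold.
Codon 5 CAC (His): third position 2-fold.
Four-fold degenerate third positions: 1.

1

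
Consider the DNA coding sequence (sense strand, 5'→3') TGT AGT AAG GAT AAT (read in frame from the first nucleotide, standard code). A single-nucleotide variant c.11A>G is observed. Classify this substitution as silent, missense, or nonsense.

Position 11 falls in codon 4: GAT → Asp.
After the substitution the codon is GGT → Gly.
Asp ≠ Gly, so this is a missense mutation.

missense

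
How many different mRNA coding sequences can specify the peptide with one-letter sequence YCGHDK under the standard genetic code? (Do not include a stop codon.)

128

Tyr: 2 codons.
Cys: 2 codons.
Gly: 4 codons.
His: 2 codons.
Asp: 2 codons.
Lys: 2 codons.
2 × 2 × 4 × 2 × 2 × 2 = 128.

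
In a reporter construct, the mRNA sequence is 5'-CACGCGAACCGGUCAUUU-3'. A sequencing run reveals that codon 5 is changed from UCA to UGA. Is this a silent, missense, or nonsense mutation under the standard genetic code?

nonsense

Position 14 falls in codon 5: UCA → Ser.
After the substitution the codon is UGA → Stop.
The new codon is a stop codon, so this is a nonsense mutation.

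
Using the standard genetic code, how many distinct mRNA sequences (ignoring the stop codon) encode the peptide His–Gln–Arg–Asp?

His: 2 codons.
Gln: 2 codons.
Arg: 6 codons.
Asp: 2 codons.
2 × 2 × 6 × 2 = 48.

48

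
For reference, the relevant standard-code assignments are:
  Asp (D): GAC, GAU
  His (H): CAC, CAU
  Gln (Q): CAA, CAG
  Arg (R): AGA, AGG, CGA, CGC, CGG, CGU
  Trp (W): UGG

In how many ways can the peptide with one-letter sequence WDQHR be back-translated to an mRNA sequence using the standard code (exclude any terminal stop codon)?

48

Trp: 1 codon.
Asp: 2 codons.
Gln: 2 codons.
His: 2 codons.
Arg: 6 codons.
1 × 2 × 2 × 2 × 6 = 48.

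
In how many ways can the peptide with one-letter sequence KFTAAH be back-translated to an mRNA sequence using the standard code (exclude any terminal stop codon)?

512

Lys: 2 codons.
Phe: 2 codons.
Thr: 4 codons.
Ala: 4 codons.
Ala: 4 codons.
His: 2 codons.
2 × 2 × 4 × 4 × 4 × 2 = 512.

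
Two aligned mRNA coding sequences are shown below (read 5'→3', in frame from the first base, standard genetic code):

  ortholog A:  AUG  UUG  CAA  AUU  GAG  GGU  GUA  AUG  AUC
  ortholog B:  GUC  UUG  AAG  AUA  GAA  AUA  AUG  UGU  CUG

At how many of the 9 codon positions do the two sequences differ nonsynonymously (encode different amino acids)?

6

Codon 1: AUG Met / GUC Val — nonsynonymous.
Codon 2: UUG Leu / UUG Leu — identical.
Codon 3: CAA Gln / AAG Lys — nonsynonymous.
Codon 4: AUU Ile / AUA Ile — synonymous.
Codon 5: GAG Glu / GAA Glu — synonymous.
Codon 6: GGU Gly / AUA Ile — nonsynonymous.
Codon 7: GUA Val / AUG Met — nonsynonymous.
Codon 8: AUG Met / UGU Cys — nonsynonymous.
Codon 9: AUC Ile / CUG Leu — nonsynonymous.
Nonsynonymous differences: 6.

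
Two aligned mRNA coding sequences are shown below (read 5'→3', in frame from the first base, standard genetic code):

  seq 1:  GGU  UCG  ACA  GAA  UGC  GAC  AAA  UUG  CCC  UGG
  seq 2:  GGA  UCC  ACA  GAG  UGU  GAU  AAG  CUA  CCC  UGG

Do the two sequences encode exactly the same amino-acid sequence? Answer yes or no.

yes

Codon 1: GGU Gly / GGA Gly — synonymous.
Codon 2: UCG Ser / UCC Ser — synonymous.
Codon 3: ACA Thr / ACA Thr — identical.
Codon 4: GAA Glu / GAG Glu — synonymous.
Codon 5: UGC Cys / UGU Cys — synonymous.
Codon 6: GAC Asp / GAU Asp — synonymous.
Codon 7: AAA Lys / AAG Lys — synonymous.
Codon 8: UUG Leu / CUA Leu — synonymous.
Codon 9: CCC Pro / CCC Pro — identical.
Codon 10: UGG Trp / UGG Trp — identical.
Nonsynonymous differences: 0 → same protein.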